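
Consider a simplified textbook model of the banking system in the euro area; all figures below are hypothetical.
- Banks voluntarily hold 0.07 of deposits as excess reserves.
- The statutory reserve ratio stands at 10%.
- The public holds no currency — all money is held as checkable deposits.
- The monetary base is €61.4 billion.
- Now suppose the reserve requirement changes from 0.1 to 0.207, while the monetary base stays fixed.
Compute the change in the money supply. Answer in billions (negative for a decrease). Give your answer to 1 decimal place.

Initially m₁ = 1 / (0.1 + 0.07) ≈ 5.8824, so M₁ = 5.8824 × 61.4 ≈ 361.1794 billion.
After the change m₂ = 1 / (0.207 + 0.07) ≈ 3.6101, so M₂ = 3.6101 × 61.4 ≈ 221.6601 billion.
ΔM = M₂ − M₁ = 221.6601 − 361.1794 = -139.5193 billion.

-139.5 billion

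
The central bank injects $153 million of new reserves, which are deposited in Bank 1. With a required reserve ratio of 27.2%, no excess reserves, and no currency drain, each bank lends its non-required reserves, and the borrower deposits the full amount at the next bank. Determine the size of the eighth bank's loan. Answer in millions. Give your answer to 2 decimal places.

$12.07 million

Each bank lends a fraction (1 − rr) = 0.7280 of the deposit it receives, so Bank 8 receives 153·0.7280^7 and lends 153·0.7280^8 ≈ 12.0710 million.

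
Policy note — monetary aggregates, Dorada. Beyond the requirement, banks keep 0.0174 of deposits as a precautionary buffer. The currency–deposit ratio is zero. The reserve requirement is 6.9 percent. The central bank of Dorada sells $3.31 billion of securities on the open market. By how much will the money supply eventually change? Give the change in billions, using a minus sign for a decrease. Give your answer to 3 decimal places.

The money multiplier is m = 1 / (rr + e) = 1 / (0.069 + 0.0174) ≈ 11.57407.
The sale removes 3.31 billion of base, so ΔM = m × ΔMB = 11.57407 × (−3.31) ≈ -38.3102 billion.

-38.310 billion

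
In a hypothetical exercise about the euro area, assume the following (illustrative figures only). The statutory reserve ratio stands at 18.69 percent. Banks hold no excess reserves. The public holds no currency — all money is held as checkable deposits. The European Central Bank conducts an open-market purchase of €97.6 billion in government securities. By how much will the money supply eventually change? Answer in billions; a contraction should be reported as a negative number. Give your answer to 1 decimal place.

The simple money multiplier is m = 1/rr = 1/0.1869 ≈ 5.3505.
An open-market purchase increases the monetary base by 97.6 billion, so ΔM = m × ΔMB = 5.3505 × 97.6 = 522.2088 billion.

€522.2 billion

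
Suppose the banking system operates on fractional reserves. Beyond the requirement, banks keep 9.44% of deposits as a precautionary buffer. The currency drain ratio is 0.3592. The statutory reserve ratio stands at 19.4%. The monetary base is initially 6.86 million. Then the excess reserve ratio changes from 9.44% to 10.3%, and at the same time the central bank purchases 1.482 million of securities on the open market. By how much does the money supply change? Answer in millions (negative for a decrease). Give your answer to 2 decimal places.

2.88 million

Before: m₁ = (1 + 0.3592) / (0.194 + 0.0944 + 0.3592) ≈ 2.0988, MB₁ = 6.86, so M₁ = 2.0988 × 6.86 ≈ 14.3978 million.
After: m₂ = (1 + 0.3592) / (0.194 + 0.103 + 0.3592) ≈ 2.0713, MB₂ = 6.86 + 1.482 = 8.342, so M₂ = 2.0713 × 8.342 ≈ 17.2788 million.
ΔM = M₂ − M₁ = 17.2788 − 14.3978 = 2.881 million.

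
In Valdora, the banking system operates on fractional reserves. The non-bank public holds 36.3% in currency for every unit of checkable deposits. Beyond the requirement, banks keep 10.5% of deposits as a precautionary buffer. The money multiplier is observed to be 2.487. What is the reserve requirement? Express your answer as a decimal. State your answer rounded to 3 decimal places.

Using m = 2.487. Since m = (1 + c)/(c + rr + e), the denominator satisfies c + rr + e = (1 + c)/m = (1 + 0.363) / 2.487 ≈ 0.548050.
With c = 0.363 and e = 0.105, the reserve requirement is 0.548050 − 0.363 − 0.105 = 0.08005.

0.080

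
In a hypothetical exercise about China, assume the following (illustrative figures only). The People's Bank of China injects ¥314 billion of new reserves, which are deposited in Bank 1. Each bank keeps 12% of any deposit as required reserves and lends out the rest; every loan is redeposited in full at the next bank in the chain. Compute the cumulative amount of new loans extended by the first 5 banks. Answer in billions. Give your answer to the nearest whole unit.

¥1087 billion

Bank i lends (1 − rr)^i of the original deposit: Bank 1 lends 314·0.8800 = 276.3200, Bank 2 lends 314·0.8800² = 243.1616, and so on.
Summing a geometric series: total = 314·[0.8800·(1 − 0.8800^5) / (1 − 0.8800)] ≈ 1087.4760 billion.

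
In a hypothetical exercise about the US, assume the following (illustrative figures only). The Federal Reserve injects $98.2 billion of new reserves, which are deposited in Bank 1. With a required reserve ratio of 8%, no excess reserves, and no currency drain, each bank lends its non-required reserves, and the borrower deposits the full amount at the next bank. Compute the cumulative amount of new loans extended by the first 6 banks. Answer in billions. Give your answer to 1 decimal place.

Bank i lends (1 − rr)^i of the original deposit: Bank 1 lends 98.2·0.9200 = 90.3440, Bank 2 lends 98.2·0.9200² ≈ 83.1165, and so on.
Summing a geometric series: total = 98.2·[0.9200·(1 − 0.9200^6) / (1 − 0.9200)] ≈ 444.5433 billion.

$444.5 billion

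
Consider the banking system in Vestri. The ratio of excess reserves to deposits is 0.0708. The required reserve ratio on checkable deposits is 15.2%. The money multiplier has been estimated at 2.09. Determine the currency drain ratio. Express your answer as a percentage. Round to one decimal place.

Using m = 2.09. From m = (1 + c)/(c + rr + e), rearranging gives 1 + c = m·(c + rr + e), so c·(1 − m) = m·(rr + e) − 1.
Hence c = [m·(rr + e) − 1]/(1 − m) = [2.09 × (0.152 + 0.0708) − 1] / (1 − 2.09) ≈ 0.490228.

49.0%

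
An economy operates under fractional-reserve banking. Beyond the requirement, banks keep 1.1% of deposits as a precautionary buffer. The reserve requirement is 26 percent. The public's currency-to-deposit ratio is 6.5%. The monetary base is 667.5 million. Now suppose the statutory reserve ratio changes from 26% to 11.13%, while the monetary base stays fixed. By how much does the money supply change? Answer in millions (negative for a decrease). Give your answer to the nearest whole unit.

Initially m₁ = (1 + 0.065) / (0.26 + 0.011 + 0.065) ≈ 3.1696, so M₁ = 3.1696 × 667.5 = 2115.708 million.
After the change m₂ = (1 + 0.065) / (0.1113 + 0.011 + 0.065) ≈ 5.6861, so M₂ = 5.6861 × 667.5 ≈ 3795.4717 million.
ΔM = M₂ − M₁ = 3795.4717 − 2115.708 = 1679.7637 million.

1680 million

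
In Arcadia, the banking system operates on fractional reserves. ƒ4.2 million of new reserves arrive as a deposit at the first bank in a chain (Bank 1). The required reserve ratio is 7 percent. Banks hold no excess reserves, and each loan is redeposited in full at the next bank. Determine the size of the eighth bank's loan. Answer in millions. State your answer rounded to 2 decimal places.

ƒ2.35 million

Each bank lends a fraction (1 − rr) = 0.9300 of the deposit it receives, so Bank 8 receives 4.2·0.9300^7 and lends 4.2·0.9300^8 ≈ 2.3502 million.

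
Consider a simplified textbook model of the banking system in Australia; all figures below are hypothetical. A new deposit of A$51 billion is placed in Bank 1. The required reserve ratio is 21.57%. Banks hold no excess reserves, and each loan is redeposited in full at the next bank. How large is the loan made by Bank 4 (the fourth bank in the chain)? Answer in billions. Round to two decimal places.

Each bank lends a fraction (1 − rr) = 0.7843 of the deposit it receives, so Bank 4 receives 51·0.7843^3 and lends 51·0.7843^4 ≈ 19.2974 billion.

A$19.30 billion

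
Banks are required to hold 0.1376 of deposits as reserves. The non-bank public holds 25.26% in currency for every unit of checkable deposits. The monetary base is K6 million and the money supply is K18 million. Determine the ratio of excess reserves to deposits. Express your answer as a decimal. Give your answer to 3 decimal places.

Using m = M/MB = 18/6 = 3.000000. Since m = (1 + c)/(c + rr + e), the denominator satisfies c + rr + e = (1 + c)/m = (1 + 0.2526) / 3.000000 ≈ 0.417533.
With c = 0.2526 and rr = 0.1376, the ratio of excess reserves to deposits is 0.417533 − 0.2526 − 0.1376 = 0.027333.

0.027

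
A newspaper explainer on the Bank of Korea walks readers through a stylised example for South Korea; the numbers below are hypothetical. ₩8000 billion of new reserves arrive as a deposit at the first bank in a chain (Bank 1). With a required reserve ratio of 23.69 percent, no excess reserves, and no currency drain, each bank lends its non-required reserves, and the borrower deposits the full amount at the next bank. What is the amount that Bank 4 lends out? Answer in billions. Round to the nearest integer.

Each bank lends a fraction (1 − rr) = 0.7631 of the deposit it receives, so Bank 4 receives 8000·0.7631^3 and lends 8000·0.7631^4 ≈ 2712.7877 billion.

₩2713 billion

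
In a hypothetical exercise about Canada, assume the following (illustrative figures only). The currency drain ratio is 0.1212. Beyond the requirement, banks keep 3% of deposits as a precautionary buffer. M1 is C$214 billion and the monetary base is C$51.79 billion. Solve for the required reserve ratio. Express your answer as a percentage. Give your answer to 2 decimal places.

Using m = M/MB = 214/51.79 ≈ 4.132072. Since m = (1 + c)/(c + rr + e), the denominator satisfies c + rr + e = (1 + c)/m = (1 + 0.1212) / 4.132072 ≈ 0.271341.
With c = 0.1212 and e = 0.03, the required reserve ratio is 0.271341 − 0.1212 − 0.03 = 0.120141.

12.01%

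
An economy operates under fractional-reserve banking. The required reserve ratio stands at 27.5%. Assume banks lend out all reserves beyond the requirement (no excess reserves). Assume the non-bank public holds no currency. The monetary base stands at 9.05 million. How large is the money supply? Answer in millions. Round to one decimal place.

32.9 million

With no currency drain or excess reserves, the money multiplier is m = 1/rr = 1/0.275 ≈ 3.6364.
Money supply M = m × MB = 3.6364 × 9.05 ≈ 32.9094 million.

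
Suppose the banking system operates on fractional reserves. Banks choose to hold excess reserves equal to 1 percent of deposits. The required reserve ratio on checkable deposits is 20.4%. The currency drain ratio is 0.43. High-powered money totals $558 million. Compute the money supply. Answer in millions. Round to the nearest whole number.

The money multiplier is m = (1 + c) / (rr + e + c) = (1 + 0.43) / (0.204 + 0.01 + 0.43) ≈ 2.2205.
So M = m × MB = 2.2205 × 558 = 1239.039 million.

$1239 million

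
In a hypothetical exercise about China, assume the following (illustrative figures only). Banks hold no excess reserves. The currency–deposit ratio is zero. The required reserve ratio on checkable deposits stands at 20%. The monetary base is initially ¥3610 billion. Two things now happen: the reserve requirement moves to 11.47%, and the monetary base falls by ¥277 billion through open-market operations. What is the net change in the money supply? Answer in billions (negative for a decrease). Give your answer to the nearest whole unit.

Before: m₁ = 1 / (0.2) = 5, MB₁ = 3610, so M₁ = 5 × 3610 = 18050 billion.
After: m₂ = 1 / (0.1147) ≈ 8.71840, MB₂ = 3610 − 277 = 3333, so M₂ = 8.71840 × 3333 = 29058.4272 billion.
ΔM = M₂ − M₁ = 29058.4272 − 18050 = 11008.4272 billion.

¥11008 billion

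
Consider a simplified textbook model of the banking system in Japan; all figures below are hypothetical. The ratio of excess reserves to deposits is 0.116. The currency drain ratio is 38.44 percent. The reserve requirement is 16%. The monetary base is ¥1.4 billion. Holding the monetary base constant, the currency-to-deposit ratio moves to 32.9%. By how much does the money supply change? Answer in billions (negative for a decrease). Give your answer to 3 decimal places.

Initially m₁ = (1 + 0.3844) / (0.16 + 0.116 + 0.3844) ≈ 2.09631, so M₁ = 2.09631 × 1.4 ≈ 2.9348 billion.
After the change m₂ = (1 + 0.329) / (0.16 + 0.116 + 0.329) ≈ 2.19669, so M₂ = 2.19669 × 1.4 ≈ 3.0754 billion.
ΔM = M₂ − M₁ = 3.0754 − 2.9348 = 0.1406 billion.

¥0.141 billion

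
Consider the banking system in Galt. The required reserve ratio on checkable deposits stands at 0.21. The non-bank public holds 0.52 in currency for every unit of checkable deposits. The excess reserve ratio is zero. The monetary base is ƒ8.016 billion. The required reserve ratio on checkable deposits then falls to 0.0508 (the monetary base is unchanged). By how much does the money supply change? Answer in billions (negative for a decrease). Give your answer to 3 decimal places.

ƒ4.655 billion

Initially m₁ = (1 + 0.52) / (0.21 + 0.52) ≈ 2.08219, so M₁ = 2.08219 × 8.016 ≈ 16.6908 billion.
After the change m₂ = (1 + 0.52) / (0.0508 + 0.52) ≈ 2.66293, so M₂ = 2.66293 × 8.016 ≈ 21.346 billion.
ΔM = M₂ − M₁ = 21.346 − 16.6908 = 4.6552 billion.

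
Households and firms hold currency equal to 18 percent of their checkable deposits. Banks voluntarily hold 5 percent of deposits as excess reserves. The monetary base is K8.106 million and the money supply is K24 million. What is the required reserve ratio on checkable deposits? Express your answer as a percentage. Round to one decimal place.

Using m = M/MB = 24/8.106 ≈ 2.960770. Since m = (1 + c)/(c + rr + e), the denominator satisfies c + rr + e = (1 + c)/m = (1 + 0.18) / 2.960770 ≈ 0.398545.
With c = 0.18 and e = 0.05, the required reserve ratio on checkable deposits is 0.398545 − 0.18 − 0.05 = 0.168545.

16.9%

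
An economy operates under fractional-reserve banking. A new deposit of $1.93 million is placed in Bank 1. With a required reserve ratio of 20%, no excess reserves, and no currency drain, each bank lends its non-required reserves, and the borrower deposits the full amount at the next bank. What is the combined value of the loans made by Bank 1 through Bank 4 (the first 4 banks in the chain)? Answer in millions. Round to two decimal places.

Bank i lends (1 − rr)^i of the original deposit: Bank 1 lends 1.93·0.8000 = 1.5440, Bank 2 lends 1.93·0.8000² = 1.2352, and so on.
Summing a geometric series: total = 1.93·[0.8000·(1 − 0.8000^4) / (1 − 0.8000)] ≈ 4.5579 million.

$4.56 million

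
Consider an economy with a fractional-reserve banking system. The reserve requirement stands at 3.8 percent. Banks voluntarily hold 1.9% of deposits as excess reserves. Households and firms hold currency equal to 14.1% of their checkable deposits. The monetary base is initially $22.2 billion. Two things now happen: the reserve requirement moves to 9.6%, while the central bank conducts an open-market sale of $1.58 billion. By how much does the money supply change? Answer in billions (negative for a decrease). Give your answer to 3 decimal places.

Before: m₁ = (1 + 0.141) / (0.038 + 0.019 + 0.141) ≈ 5.762626, MB₁ = 22.2, so M₁ = 5.762626 × 22.2 ≈ 127.9303 billion.
After: m₂ = (1 + 0.141) / (0.096 + 0.019 + 0.141) ≈ 4.457031, MB₂ = 22.2 − 1.58 = 20.62, so M₂ = 4.457031 × 20.62 ≈ 91.904 billion.
ΔM = M₂ − M₁ = 91.904 − 127.9303 = -36.0263 billion.

-36.026 billion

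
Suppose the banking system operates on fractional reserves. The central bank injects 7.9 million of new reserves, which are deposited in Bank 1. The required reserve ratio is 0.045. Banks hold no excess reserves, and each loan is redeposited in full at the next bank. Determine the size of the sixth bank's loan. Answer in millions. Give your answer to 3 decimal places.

Each bank lends a fraction (1 − rr) = 0.9550 of the deposit it receives, so Bank 6 receives 7.9·0.9550^5 and lends 7.9·0.9550^6 ≈ 5.9930 million.

5.993 million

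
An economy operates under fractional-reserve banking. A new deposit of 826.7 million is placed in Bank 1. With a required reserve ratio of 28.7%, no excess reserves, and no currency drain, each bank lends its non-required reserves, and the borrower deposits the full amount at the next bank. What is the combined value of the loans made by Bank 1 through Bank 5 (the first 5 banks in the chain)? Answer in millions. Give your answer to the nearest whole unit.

Bank i lends (1 − rr)^i of the original deposit: Bank 1 lends 826.7·0.7130 = 589.4371, Bank 2 lends 826.7·0.7130² ≈ 420.2687, and so on.
Summing a geometric series: total = 826.7·[0.7130·(1 − 0.7130^5) / (1 − 0.7130)] ≈ 1675.3424 million.

1675 million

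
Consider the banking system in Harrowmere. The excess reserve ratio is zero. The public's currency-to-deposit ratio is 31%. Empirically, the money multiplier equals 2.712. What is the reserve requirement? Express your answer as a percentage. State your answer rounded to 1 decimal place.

Using m = 2.712. Since m = (1 + c)/(c + rr + e), the denominator satisfies c + rr + e = (1 + c)/m = (1 + 0.31) / 2.712 ≈ 0.483038.
With c = 0.31 and e = 0, the reserve requirement is 0.483038 − 0.31 − 0 = 0.173038.

17.3%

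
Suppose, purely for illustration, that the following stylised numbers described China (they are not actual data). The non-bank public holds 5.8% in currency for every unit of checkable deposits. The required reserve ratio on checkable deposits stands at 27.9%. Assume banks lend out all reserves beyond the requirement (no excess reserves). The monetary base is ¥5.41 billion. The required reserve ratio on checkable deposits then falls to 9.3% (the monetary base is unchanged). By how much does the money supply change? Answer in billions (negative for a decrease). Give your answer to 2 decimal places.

¥20.92 billion

Initially m₁ = (1 + 0.058) / (0.279 + 0.058) ≈ 3.1395, so M₁ = 3.1395 × 5.41 ≈ 16.9847 billion.
After the change m₂ = (1 + 0.058) / (0.093 + 0.058) ≈ 7.0066, so M₂ = 7.0066 × 5.41 ≈ 37.9057 billion.
ΔM = M₂ − M₁ = 37.9057 − 16.9847 = 20.921 billion.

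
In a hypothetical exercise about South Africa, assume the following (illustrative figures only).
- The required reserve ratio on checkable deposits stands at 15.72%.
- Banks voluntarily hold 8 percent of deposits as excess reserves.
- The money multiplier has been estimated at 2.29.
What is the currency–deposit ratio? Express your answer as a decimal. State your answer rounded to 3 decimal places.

Using m = 2.29. From m = (1 + c)/(c + rr + e), rearranging gives 1 + c = m·(c + rr + e), so c·(1 − m) = m·(rr + e) − 1.
Hence c = [m·(rr + e) − 1]/(1 − m) = [2.29 × (0.1572 + 0.08) − 1] / (1 − 2.29) ≈ 0.354118.

0.354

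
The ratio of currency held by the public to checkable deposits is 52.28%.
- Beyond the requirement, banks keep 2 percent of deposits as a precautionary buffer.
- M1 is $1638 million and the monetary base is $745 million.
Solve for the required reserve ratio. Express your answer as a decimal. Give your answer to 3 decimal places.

0.150

Using m = M/MB = 1638/745 ≈ 2.198658. Since m = (1 + c)/(c + rr + e), the denominator satisfies c + rr + e = (1 + c)/m = (1 + 0.5228) / 2.198658 ≈ 0.692604.
With c = 0.5228 and e = 0.02, the required reserve ratio is 0.692604 − 0.5228 − 0.02 = 0.149804.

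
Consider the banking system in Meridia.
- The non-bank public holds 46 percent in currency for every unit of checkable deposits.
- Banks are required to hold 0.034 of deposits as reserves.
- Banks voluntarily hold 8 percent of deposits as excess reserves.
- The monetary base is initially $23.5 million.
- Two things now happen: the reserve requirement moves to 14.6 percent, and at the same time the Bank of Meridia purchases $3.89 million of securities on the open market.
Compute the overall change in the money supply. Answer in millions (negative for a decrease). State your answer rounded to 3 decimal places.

-1.480 million

Before: m₁ = (1 + 0.46) / (0.034 + 0.08 + 0.46) ≈ 2.543554, MB₁ = 23.5, so M₁ = 2.543554 × 23.5 ≈ 59.7735 million.
After: m₂ = (1 + 0.46) / (0.146 + 0.08 + 0.46) ≈ 2.128280, MB₂ = 23.5 + 3.89 = 27.39, so M₂ = 2.128280 × 27.39 ≈ 58.2936 million.
ΔM = M₂ − M₁ = 58.2936 − 59.7735 = -1.4799 million.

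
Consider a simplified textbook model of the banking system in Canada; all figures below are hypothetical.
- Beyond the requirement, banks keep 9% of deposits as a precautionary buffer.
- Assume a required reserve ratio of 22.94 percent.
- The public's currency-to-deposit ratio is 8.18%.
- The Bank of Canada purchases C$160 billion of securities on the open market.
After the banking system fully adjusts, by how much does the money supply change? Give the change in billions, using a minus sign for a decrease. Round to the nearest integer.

C$431 billion

The money multiplier is m = (1 + c) / (rr + e + c) = (1 + 0.0818) / (0.2294 + 0.09 + 0.0818) ≈ 2.6964.
The purchase adds 160 billion of base, so ΔM = m × ΔMB = 2.6964 × (+160) = 431.424 billion.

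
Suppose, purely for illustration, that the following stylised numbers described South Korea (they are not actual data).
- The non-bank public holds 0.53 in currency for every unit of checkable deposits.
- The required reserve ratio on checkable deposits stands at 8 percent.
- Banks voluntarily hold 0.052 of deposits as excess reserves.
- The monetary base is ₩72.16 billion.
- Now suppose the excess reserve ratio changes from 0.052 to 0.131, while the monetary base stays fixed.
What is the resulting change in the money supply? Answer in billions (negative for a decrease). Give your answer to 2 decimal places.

-17.78 billion

Initially m₁ = (1 + 0.53) / (0.08 + 0.052 + 0.53) ≈ 2.31118, so M₁ = 2.31118 × 72.16 ≈ 166.7747 billion.
After the change m₂ = (1 + 0.53) / (0.08 + 0.131 + 0.53) ≈ 2.06478, so M₂ = 2.06478 × 72.16 ≈ 148.9945 billion.
ΔM = M₂ − M₁ = 148.9945 − 166.7747 = -17.7802 billion.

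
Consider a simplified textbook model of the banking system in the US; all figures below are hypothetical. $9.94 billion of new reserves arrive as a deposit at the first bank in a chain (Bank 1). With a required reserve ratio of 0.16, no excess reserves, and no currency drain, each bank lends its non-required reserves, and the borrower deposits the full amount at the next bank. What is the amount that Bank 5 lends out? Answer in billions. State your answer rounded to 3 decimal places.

Each bank lends a fraction (1 − rr) = 0.8400 of the deposit it receives, so Bank 5 receives 9.94·0.8400^4 and lends 9.94·0.8400^5 ≈ 4.1570 billion.

$4.157 billion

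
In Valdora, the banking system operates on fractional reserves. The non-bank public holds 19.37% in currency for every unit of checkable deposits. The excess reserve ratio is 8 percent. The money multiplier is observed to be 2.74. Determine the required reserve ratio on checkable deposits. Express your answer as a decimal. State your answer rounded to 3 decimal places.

0.162

Using m = 2.74. Since m = (1 + c)/(c + rr + e), the denominator satisfies c + rr + e = (1 + c)/m = (1 + 0.1937) / 2.74 ≈ 0.435657.
With c = 0.1937 and e = 0.08, the required reserve ratio on checkable deposits is 0.435657 − 0.1937 − 0.08 = 0.161957.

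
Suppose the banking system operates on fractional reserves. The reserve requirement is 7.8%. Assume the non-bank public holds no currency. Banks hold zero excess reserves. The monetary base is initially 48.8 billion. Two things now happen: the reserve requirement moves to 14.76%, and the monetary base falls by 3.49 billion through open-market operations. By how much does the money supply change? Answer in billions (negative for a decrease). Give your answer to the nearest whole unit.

-319 billion

Before: m₁ = 1 / (0.078) ≈ 12.8205, MB₁ = 48.8, so M₁ = 12.8205 × 48.8 = 625.6404 billion.
After: m₂ = 1 / (0.1476) ≈ 6.7751, MB₂ = 48.8 − 3.49 = 45.31, so M₂ = 6.7751 × 45.31 ≈ 306.9798 billion.
ΔM = M₂ − M₁ = 306.9798 − 625.6404 = -318.6606 billion.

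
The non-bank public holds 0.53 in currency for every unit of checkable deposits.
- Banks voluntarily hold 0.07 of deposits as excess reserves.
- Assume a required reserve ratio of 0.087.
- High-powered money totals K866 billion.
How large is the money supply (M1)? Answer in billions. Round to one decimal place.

K1928.6 billion

The money multiplier is m = (1 + c) / (rr + e + c) = (1 + 0.53) / (0.087 + 0.07 + 0.53) ≈ 2.22707.
So M = m × MB = 2.22707 × 866 ≈ 1928.6426 billion.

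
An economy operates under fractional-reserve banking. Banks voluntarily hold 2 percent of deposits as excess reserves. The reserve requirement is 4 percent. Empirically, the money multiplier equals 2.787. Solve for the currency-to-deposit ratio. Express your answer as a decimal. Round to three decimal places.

0.466

Using m = 2.787. From m = (1 + c)/(c + rr + e), rearranging gives 1 + c = m·(c + rr + e), so c·(1 − m) = m·(rr + e) − 1.
Hence c = [m·(rr + e) − 1]/(1 − m) = [2.787 × (0.04 + 0.02) − 1] / (1 − 2.787) ≈ 0.466021.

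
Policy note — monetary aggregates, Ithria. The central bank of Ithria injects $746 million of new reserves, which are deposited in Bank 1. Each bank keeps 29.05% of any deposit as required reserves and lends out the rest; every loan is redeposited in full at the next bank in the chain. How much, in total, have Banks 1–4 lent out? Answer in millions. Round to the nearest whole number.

Bank i lends (1 − rr)^i of the original deposit: Bank 1 lends 746·0.7095 = 529.2870, Bank 2 lends 746·0.7095² ≈ 375.5291, and so on.
Summing a geometric series: total = 746·[0.7095·(1 − 0.7095^4) / (1 − 0.7095)] ≈ 1360.2917 million.

$1360 million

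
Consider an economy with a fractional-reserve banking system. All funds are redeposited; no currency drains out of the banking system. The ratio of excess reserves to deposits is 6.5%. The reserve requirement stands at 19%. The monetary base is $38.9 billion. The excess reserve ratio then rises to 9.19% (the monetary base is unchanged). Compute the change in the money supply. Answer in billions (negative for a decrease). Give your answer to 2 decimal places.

Initially m₁ = 1 / (0.19 + 0.065) ≈ 3.92157, so M₁ = 3.92157 × 38.9 ≈ 152.5491 billion.
After the change m₂ = 1 / (0.19 + 0.0919) ≈ 3.54736, so M₂ = 3.54736 × 38.9 ≈ 137.9923 billion.
ΔM = M₂ − M₁ = 137.9923 − 152.5491 = -14.5568 billion.

-14.56 billion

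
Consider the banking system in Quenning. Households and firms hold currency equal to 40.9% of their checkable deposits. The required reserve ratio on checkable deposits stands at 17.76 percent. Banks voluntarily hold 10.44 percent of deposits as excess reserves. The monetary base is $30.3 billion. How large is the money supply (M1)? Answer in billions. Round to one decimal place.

The money multiplier is m = (1 + c) / (rr + e + c) = (1 + 0.409) / (0.1776 + 0.1044 + 0.409) ≈ 2.0391.
So M = m × MB = 2.0391 × 30.3 ≈ 61.7847 billion.

$61.8 billion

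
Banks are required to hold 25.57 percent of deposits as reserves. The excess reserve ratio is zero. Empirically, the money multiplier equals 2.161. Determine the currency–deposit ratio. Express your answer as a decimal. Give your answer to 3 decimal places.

0.385

Using m = 2.161. From m = (1 + c)/(c + rr + e), rearranging gives 1 + c = m·(c + rr + e), so c·(1 − m) = m·(rr + e) − 1.
Hence c = [m·(rr + e) − 1]/(1 − m) = [2.161 × (0.2557 + 0) − 1] / (1 − 2.161) ≈ 0.385385.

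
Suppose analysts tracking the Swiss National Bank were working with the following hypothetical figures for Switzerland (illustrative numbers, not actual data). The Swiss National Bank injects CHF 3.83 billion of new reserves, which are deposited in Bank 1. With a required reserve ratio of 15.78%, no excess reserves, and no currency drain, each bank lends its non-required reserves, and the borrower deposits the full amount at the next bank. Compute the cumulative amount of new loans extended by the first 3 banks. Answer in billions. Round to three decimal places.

CHF 8.230 billion

Bank i lends (1 − rr)^i of the original deposit: Bank 1 lends 3.83·0.8422 ≈ 3.2256, Bank 2 lends 3.83·0.8422² ≈ 2.7166, and so on.
Summing a geometric series: total = 3.83·[0.8422·(1 − 0.8422^3) / (1 − 0.8422)] ≈ 8.2302 billion.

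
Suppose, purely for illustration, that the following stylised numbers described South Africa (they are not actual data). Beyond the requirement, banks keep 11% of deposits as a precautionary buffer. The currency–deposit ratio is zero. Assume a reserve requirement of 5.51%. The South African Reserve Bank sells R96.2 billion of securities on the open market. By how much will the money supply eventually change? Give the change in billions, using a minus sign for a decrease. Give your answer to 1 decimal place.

The money multiplier is m = 1 / (rr + e) = 1 / (0.0551 + 0.11) ≈ 6.0569.
The sale removes 96.2 billion of base, so ΔM = m × ΔMB = 6.0569 × (−96.2) ≈ -582.6738 billion.

-582.7 billion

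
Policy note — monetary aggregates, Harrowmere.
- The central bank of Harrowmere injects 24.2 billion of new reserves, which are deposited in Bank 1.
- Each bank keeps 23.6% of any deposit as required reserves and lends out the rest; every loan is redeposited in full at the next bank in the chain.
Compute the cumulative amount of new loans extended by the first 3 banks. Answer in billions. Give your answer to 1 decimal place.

Bank i lends (1 − rr)^i of the original deposit: Bank 1 lends 24.2·0.7640 = 18.4888, Bank 2 lends 24.2·0.7640² ≈ 14.1254, and so on.
Summing a geometric series: total = 24.2·[0.7640·(1 − 0.7640^3) / (1 − 0.7640)] ≈ 43.4061 billion.

43.4 billion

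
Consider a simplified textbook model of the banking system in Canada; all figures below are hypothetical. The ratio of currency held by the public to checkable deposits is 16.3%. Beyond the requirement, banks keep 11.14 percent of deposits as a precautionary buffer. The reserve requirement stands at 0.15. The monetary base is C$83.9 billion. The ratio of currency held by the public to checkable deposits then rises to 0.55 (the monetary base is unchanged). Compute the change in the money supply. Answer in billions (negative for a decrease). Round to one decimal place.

-69.6 billion

Initially m₁ = (1 + 0.163) / (0.15 + 0.1114 + 0.163) ≈ 2.7403, so M₁ = 2.7403 × 83.9 ≈ 229.9112 billion.
After the change m₂ = (1 + 0.55) / (0.15 + 0.1114 + 0.55) ≈ 1.9103, so M₂ = 1.9103 × 83.9 ≈ 160.2742 billion.
ΔM = M₂ − M₁ = 160.2742 − 229.9112 = -69.637 billion.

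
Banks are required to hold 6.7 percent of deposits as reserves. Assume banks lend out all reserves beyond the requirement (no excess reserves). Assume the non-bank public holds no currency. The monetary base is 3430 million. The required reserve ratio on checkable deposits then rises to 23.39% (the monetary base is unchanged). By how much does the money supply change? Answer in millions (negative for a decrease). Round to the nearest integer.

-36530 million

Initially m₁ = 1 / (0.067) ≈ 14.92537, so M₁ = 14.92537 × 3430 = 51194.0191 million.
After the change m₂ = 1 / (0.2339) ≈ 4.27533, so M₂ = 4.27533 × 3430 = 14664.3819 million.
ΔM = M₂ − M₁ = 14664.3819 − 51194.0191 = -36529.6372 million.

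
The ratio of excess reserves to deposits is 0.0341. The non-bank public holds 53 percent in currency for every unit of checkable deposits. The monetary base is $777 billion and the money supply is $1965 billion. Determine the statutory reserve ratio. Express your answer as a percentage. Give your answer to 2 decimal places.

Using m = M/MB = 1965/777 ≈ 2.528958. Since m = (1 + c)/(c + rr + e), the denominator satisfies c + rr + e = (1 + c)/m = (1 + 0.53) / 2.528958 ≈ 0.604992.
With c = 0.53 and e = 0.0341, the statutory reserve ratio is 0.604992 − 0.53 − 0.0341 = 0.040892.

4.09%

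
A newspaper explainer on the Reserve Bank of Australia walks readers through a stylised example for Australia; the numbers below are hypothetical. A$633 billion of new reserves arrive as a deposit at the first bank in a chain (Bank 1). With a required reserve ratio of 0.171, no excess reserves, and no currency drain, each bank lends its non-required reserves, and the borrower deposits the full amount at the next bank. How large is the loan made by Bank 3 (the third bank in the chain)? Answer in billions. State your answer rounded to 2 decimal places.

A$360.63 billion

Each bank lends a fraction (1 − rr) = 0.8290 of the deposit it receives, so Bank 3 receives 633·0.8290^2 and lends 633·0.8290^3 ≈ 360.6345 billion.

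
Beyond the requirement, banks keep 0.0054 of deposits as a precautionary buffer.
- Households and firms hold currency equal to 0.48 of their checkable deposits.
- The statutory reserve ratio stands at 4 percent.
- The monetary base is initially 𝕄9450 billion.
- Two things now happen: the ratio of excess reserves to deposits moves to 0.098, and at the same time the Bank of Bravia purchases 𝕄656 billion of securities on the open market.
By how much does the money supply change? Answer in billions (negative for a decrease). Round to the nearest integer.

Before: m₁ = (1 + 0.48) / (0.04 + 0.0054 + 0.48) ≈ 2.816901, MB₁ = 9450, so M₁ = 2.816901 × 9450 ≈ 26619.7144 billion.
After: m₂ = (1 + 0.48) / (0.04 + 0.098 + 0.48) ≈ 2.394822, MB₂ = 9450 + 656 = 10106, so M₂ = 2.394822 × 10106 ≈ 24202.0711 billion.
ΔM = M₂ − M₁ = 24202.0711 − 26619.7144 = -2417.6433 billion.

-2418 billion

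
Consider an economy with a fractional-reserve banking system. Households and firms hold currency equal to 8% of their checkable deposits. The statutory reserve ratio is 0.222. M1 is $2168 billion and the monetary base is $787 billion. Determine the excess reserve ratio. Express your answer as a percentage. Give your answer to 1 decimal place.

Using m = M/MB = 2168/787 ≈ 2.754765. Since m = (1 + c)/(c + rr + e), the denominator satisfies c + rr + e = (1 + c)/m = (1 + 0.08) / 2.754765 ≈ 0.392048.
With c = 0.08 and rr = 0.222, the excess reserve ratio is 0.392048 − 0.08 − 0.222 = 0.090048.

9.0%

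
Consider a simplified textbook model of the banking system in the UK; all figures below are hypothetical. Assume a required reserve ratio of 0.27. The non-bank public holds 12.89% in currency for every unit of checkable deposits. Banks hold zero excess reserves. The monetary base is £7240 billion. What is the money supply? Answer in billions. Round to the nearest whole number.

The money multiplier is m = (1 + c) / (rr + c) = (1 + 0.1289) / (0.27 + 0.1289) ≈ 2.83003.
So M = m × MB = 2.83003 × 7240 = 20489.4172 billion.

£20489 billion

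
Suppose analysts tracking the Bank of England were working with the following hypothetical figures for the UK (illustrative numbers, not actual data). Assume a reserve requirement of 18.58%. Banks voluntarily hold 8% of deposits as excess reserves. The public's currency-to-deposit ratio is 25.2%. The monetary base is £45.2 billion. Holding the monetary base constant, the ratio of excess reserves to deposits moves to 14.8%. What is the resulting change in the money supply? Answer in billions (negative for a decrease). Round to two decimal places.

Initially m₁ = (1 + 0.252) / (0.1858 + 0.08 + 0.252) ≈ 2.41792, so M₁ = 2.41792 × 45.2 ≈ 109.29 billion.
After the change m₂ = (1 + 0.252) / (0.1858 + 0.148 + 0.252) ≈ 2.13725, so M₂ = 2.13725 × 45.2 = 96.6037 billion.
ΔM = M₂ − M₁ = 96.6037 − 109.29 = -12.6863 billion.

-12.69 billion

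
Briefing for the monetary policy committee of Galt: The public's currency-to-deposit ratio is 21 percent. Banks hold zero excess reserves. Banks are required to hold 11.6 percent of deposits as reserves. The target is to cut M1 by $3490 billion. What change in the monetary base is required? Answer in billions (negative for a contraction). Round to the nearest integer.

-940 billion

The money multiplier is m = (1 + c) / (rr + c) = (1 + 0.21) / (0.116 + 0.21) ≈ 3.71166.
ΔMB = ΔM / m = (−3490) / 3.71166 ≈ -940.2801 billion.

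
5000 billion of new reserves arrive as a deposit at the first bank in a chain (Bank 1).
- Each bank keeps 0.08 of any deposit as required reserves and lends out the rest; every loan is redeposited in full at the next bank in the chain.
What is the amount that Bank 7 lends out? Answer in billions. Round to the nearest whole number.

2789 billion

Each bank lends a fraction (1 − rr) = 0.9200 of the deposit it receives, so Bank 7 receives 5000·0.9200^6 and lends 5000·0.9200^7 ≈ 2789.2330 billion.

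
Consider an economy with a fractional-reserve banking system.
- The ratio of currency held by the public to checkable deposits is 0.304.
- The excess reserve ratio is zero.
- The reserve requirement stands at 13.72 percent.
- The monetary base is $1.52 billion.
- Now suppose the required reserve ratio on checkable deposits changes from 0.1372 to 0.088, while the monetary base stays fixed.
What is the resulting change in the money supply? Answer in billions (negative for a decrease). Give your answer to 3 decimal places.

Initially m₁ = (1 + 0.304) / (0.1372 + 0.304) ≈ 2.95558, so M₁ = 2.95558 × 1.52 ≈ 4.4925 billion.
After the change m₂ = (1 + 0.304) / (0.088 + 0.304) ≈ 3.32653, so M₂ = 3.32653 × 1.52 ≈ 5.0563 billion.
ΔM = M₂ − M₁ = 5.0563 − 4.4925 = 0.5638 billion.

$0.564 billion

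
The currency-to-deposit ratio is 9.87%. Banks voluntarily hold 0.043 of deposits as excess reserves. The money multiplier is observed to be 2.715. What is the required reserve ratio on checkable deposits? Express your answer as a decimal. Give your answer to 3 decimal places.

Using m = 2.715. Since m = (1 + c)/(c + rr + e), the denominator satisfies c + rr + e = (1 + c)/m = (1 + 0.0987) / 2.715 ≈ 0.404678.
With c = 0.0987 and e = 0.043, the required reserve ratio on checkable deposits is 0.404678 − 0.0987 − 0.043 = 0.262978.

0.263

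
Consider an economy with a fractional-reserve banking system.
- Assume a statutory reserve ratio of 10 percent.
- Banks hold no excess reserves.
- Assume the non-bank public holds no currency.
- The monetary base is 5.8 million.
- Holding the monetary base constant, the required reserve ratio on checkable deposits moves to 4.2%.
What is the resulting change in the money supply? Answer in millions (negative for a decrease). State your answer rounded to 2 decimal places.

Initially m₁ = 1 / (0.1) = 10, so M₁ = 10 × 5.8 = 58 million.
After the change m₂ = 1 / (0.042) ≈ 23.8095, so M₂ = 23.8095 × 5.8 = 138.0951 million.
ΔM = M₂ − M₁ = 138.0951 − 58 = 80.0951 million.

80.10 million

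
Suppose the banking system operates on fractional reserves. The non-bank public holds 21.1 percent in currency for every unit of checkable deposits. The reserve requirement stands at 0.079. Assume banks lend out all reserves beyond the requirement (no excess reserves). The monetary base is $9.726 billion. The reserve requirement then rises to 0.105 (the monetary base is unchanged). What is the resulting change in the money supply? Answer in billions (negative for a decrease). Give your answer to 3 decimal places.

Initially m₁ = (1 + 0.211) / (0.079 + 0.211) ≈ 4.17586, so M₁ = 4.17586 × 9.726 ≈ 40.6144 billion.
After the change m₂ = (1 + 0.211) / (0.105 + 0.211) ≈ 3.83228, so M₂ = 3.83228 × 9.726 ≈ 37.2728 billion.
ΔM = M₂ − M₁ = 37.2728 − 40.6144 = -3.3416 billion.

-3.342 billion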